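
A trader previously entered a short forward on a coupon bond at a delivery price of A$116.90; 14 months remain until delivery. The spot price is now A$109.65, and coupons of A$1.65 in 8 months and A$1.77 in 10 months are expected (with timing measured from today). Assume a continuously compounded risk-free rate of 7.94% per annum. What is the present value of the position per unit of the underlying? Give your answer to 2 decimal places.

PV(remaining coupons) I = 1.65·e^(−0.0794·8/12) + 1.77·e^(−0.0794·10/12) = 3.2216
Current forward F = (S − I)·e^(rT) = (109.65 − 3.2216)·e^(0.0794·14/12) = 106.4284 × 1.097059 = 116.7582
Value (long) = (F − K)·e^(−rT) = (116.7582 − 116.90) × 0.911528 = -0.1293
Short position value = −(long value) = A$0.13

A$0.13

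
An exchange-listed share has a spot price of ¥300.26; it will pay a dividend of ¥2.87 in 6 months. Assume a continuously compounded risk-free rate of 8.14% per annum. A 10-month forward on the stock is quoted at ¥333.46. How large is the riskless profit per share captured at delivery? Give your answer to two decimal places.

PV(dividends) I = 2.87·e^(−0.0814·6/12) = 2.7555
Fair forward F* = (S − I)·e^(rT) = (300.26 − 2.7555)·e^0.067833 = 297.5045 × 1.070187 = 318.3854
Market ¥333.46 > fair 318.3854: forward overpriced → cash-and-carry (borrow at r, buy the stock and collect the dividends, short the forward).
Profit at T = |F_mkt − F*| = |333.46 − 318.3854| = ¥15.07 per share

¥15.07 per share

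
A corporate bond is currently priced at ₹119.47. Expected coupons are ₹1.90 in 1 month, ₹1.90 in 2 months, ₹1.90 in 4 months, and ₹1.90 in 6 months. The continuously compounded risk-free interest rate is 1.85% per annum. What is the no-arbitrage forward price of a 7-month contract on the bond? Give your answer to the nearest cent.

PV(coupons) I = 1.90·e^(−0.0185·1/12) + 1.90·e^(−0.0185·2/12) + 1.90·e^(−0.0185·4/12) + 1.90·e^(−0.0185·6/12)
I = 1.8971 + 1.8942 + 1.8883 + 1.8825 = 7.5621
F = (S − I)·e^(rT) = (119.47 − 7.5621) · e^(0.0185·7/12)
= 111.9079 · e^0.010792 = 111.9079 × 1.010850 = ₹113.12

₹113.12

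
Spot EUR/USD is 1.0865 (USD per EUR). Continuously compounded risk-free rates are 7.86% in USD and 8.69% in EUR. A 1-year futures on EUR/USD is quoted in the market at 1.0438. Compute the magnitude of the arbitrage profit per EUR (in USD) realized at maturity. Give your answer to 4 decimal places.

Fair futures: F* = S·e^(carry·T), with carry = (r_USD − r_EUR) = 0.0786 − 0.0869 = -0.0083
F* = 1.0865 · e^(-0.0083 × 12/12) = 1.0865 · e^-0.008300 = 1.0865 × 0.991734 = 1.0775
Market 1.0438 < fair 1.0775: forward underpriced → reverse cash-and-carry (short spot, go long the forward).
At maturity, profit = |F_mkt − F*| = |1.0438 − 1.0775| = 0.0337 per EUR (in USD)

0.0337 per EUR (in USD)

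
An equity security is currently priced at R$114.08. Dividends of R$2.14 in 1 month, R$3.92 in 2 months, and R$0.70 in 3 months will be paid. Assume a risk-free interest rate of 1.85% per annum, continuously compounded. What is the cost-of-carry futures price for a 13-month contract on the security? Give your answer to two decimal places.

R$109.51

PV(dividends) I = 2.14·e^(−0.0185·1/12) + 3.92·e^(−0.0185·2/12) + 0.70·e^(−0.0185·3/12)
I = 2.1367 + 3.9079 + 0.6968 = 6.7414
F = (S − I)·e^(rT) = (114.08 − 6.7414) · e^(0.0185·13/12)
= 107.3386 · e^0.020042 = 107.3386 × 1.020244 = R$109.51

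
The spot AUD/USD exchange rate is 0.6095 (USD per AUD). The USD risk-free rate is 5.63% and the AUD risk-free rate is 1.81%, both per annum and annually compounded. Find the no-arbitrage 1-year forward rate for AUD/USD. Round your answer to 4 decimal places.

0.6324

By covered interest parity, F = S · (1+r_USD)^T / (1+r_AUD)^T
= 0.6095 × 1.056300 / 1.018100 = 0.6095 × 1.037521
F = 0.6324 USD per AUD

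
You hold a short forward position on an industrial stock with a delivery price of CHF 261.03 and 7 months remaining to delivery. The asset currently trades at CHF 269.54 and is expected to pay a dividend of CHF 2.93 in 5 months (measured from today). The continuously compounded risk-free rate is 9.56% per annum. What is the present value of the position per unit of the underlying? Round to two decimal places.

PV(remaining dividends) I = 2.93·e^(−0.0956·5/12) = 2.8156
Current forward F = (S − I)·e^(rT) = (269.54 − 2.8156)·e^(0.0956·7/12) = 266.7244 × 1.057351 = 282.0213
Value (long) = (F − K)·e^(−rT) = (282.0213 − 261.03) × 0.945760 = 19.8527
Short position value = −(long value) = -CHF 19.85

-CHF 19.85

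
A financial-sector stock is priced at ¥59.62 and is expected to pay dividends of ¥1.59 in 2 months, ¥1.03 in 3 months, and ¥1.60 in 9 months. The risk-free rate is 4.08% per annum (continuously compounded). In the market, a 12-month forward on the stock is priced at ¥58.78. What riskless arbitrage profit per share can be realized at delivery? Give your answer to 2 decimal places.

¥1.00 per share

PV(dividends) I = 1.59·e^(−0.0408·2/12) + 1.03·e^(−0.0408·3/12) + 1.60·e^(−0.0408·9/12) = 4.1506
Fair forward F* = (S − I)·e^(rT) = (59.62 − 4.1506)·e^0.040800 = 55.4694 × 1.041644 = 57.7794
Market ¥58.78 > fair 57.7794: forward overpriced → cash-and-carry (borrow at r, buy the stock and collect the dividends, short the forward).
Profit at T = |F_mkt − F*| = |58.78 − 57.7794| = ¥1.00 per share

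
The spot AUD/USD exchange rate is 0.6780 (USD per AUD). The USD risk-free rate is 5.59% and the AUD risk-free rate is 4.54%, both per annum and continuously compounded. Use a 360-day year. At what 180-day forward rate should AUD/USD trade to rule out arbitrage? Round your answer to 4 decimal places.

F = S·e^((r_USD − r_AUD)T) = 0.6780 · e^((0.0559 − 0.0454) × 180/360)
= 0.6780 · e^0.005250 = 0.6780 × 1.005264
F = 0.6816 USD per AUD

0.6816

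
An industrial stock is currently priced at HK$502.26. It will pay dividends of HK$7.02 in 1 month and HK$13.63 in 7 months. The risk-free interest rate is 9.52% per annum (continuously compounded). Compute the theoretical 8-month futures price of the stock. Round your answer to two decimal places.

PV(dividends) I = 7.02·e^(−0.0952·1/12) + 13.63·e^(−0.0952·7/12)
I = 6.9645 + 12.8937 = 19.8582
F = (S − I)·e^(rT) = (502.26 − 19.8582) · e^(0.0952·8/12)
= 482.4018 · e^0.063467 = 482.4018 × 1.065524 = HK$514.01

HK$514.01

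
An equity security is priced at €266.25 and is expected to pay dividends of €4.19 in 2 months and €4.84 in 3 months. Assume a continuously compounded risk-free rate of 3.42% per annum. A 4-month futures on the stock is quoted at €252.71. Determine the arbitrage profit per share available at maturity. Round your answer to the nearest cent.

PV(dividends) I = 4.19·e^(−0.0342·2/12) + 4.84·e^(−0.0342·3/12) = 8.9650
Fair futures F* = (S − I)·e^(rT) = (266.25 − 8.9650)·e^0.011400 = 257.2850 × 1.011465 = 260.2348
Market €252.71 < fair 260.2348: forward underpriced → reverse cash-and-carry (short the stock, invest proceeds at r, pay the dividends, go long the forward).
Profit at T = |F_mkt − F*| = |252.71 − 260.2348| = €7.52 per share

€7.52 per share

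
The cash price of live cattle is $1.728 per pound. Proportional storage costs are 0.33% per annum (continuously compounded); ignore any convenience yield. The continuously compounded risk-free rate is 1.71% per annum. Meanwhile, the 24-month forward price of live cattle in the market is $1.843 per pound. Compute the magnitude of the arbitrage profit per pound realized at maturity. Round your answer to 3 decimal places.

Fair forward: F* = S·e^(carry·T), with carry = (r + u) = 0.0171 + 0.0033 = 0.0204
F* = 1.728 · e^(0.0204 × 24/12) = 1.728 · e^0.040800 = 1.728 × 1.041644 = $1.8000
Market $1.843 > fair $1.8000: forward overpriced → cash-and-carry (buy spot, short the forward).
At maturity, profit = |F_mkt − F*| = |1.843 − 1.8000| = $0.043 per pound

$0.043 per pound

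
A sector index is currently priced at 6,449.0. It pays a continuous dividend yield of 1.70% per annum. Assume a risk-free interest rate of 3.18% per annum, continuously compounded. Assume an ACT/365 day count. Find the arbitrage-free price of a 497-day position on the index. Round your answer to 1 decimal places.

F = S·e^((r − q)T) = 6449.0 · e^((0.0318 − 0.0170) × 497/365)
= 6449.0 · e^0.020152 = 6449.0 × 1.020356
F = 6,580.3

6,580.3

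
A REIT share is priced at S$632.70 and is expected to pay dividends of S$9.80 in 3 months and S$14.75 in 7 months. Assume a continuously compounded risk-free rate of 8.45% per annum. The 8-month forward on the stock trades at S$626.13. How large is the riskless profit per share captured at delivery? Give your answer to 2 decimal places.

S$18.23 per share

PV(dividends) I = 9.80·e^(−0.0845·3/12) + 14.75·e^(−0.0845·7/12) = 23.6357
Fair forward F* = (S − I)·e^(rT) = (632.70 − 23.6357)·e^0.056333 = 609.0643 × 1.057950 = 644.3596
Market S$626.13 < fair 644.3596: forward underpriced → reverse cash-and-carry (short the stock, invest proceeds at r, pay the dividends, go long the forward).
Profit at T = |F_mkt − F*| = |626.13 − 644.3596| = S$18.23 per share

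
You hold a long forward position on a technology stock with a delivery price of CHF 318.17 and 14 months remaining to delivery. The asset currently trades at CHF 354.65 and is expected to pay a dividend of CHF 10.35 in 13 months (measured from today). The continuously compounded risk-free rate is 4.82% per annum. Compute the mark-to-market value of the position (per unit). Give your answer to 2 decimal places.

PV(remaining dividends) I = 10.35·e^(−0.0482·13/12) = 9.8234
Current forward F = (S − I)·e^(rT) = (354.65 − 9.8234)·e^(0.0482·14/12) = 344.8266 × 1.057844 = 364.7727
Value (long) = (F − K)·e^(−rT) = (364.7727 − 318.17) × 0.945319 = 44.0544
Value = CHF 44.05

CHF 44.05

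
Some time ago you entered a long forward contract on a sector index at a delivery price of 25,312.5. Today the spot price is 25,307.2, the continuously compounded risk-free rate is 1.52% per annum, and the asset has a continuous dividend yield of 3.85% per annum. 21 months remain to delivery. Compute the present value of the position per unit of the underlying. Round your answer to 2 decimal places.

-989.77

Current fair forward for the remaining 21 months: F = S·e^((r − q)·T), (r − q) = 0.0152 − 0.0385 = -0.0233
F = 25307.2 · e^(-0.0233 × 21/12) = 25307.2 × 0.96004512 = 24296.0539
Value of long forward = (F − K)·e^(−rT) = (24296.0539 − 25312.5) · e^(−0.0152·21/12)
= -1016.4461 × 0.97375066 = -989.77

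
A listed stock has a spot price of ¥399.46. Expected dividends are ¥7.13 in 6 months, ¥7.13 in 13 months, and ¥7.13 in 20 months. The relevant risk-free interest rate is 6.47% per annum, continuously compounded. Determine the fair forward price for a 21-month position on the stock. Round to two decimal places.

¥425.01

PV(dividends) I = 7.13·e^(−0.0647·6/12) + 7.13·e^(−0.0647·13/12) + 7.13·e^(−0.0647·20/12)
I = 6.9030 + 6.6474 + 6.4012 = 19.9516
F = (S − I)·e^(rT) = (399.46 − 19.9516) · e^(0.0647·21/12)
= 379.5084 · e^0.113225 = 379.5084 × 1.119884 = ¥425.01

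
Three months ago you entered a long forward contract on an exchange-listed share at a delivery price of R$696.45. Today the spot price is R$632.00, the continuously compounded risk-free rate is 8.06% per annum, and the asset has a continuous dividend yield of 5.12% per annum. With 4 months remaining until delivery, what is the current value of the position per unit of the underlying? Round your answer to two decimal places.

-R$56.68

Current fair forward for the remaining 4 months: F = S·e^((r − q)·T), (r − q) = 0.0806 − 0.0512 = 0.0294
F = 632.00 · e^(0.0294 × 4/12) = 632.00 × 1.009848 = 638.2239
Value of long forward = (F − K)·e^(−rT) = (638.2239 − 696.45) · e^(−0.0806·4/12)
= -58.2261 × 0.973491 = -56.68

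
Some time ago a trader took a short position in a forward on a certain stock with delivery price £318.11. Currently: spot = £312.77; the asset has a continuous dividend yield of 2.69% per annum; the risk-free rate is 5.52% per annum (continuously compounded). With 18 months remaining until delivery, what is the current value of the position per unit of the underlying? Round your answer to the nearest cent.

-£7.57

Current fair forward for the remaining 18 months: F = S·e^((r − q)·T), (r − q) = 0.0552 − 0.0269 = 0.0283
F = 312.77 · e^(0.0283 × 18/12) = 312.77 × 1.043364 = 326.3330
Value of long forward = (F − K)·e^(−rT) = (326.3330 − 318.11) · e^(−0.0552·18/12)
= 8.2230 × 0.920535 = 7.57
Short position value = −(long value) = -£7.57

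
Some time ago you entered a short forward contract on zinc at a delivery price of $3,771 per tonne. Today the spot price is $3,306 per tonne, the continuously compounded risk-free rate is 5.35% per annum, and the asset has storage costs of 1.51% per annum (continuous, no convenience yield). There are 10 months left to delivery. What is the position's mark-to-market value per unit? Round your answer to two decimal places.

$258.71 per tonne

Current fair forward for the remaining 10 months: F = S·e^((r + u)·T), (r + u) = 0.0535 + 0.0151 = 0.0686
F = 3306 · e^(0.0686 × 10/12) = 3306 × 1.05883227 = 3500.4995
Value of long forward = (F − K)·e^(−rT) = (3500.4995 − 3771) · e^(−0.0535·10/12)
= -270.5005 × 0.95639590 = -258.71
Short position value = −(long value) = $258.71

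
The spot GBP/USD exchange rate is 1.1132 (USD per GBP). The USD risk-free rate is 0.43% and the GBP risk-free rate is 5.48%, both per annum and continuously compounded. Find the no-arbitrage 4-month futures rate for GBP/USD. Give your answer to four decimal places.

F = S·e^((r_USD − r_GBP)T) = 1.1132 · e^((0.0043 − 0.0548) × 4/12)
= 1.1132 · e^-0.016833 = 1.1132 × 0.983308
F = 1.0946 USD per GBP

1.0946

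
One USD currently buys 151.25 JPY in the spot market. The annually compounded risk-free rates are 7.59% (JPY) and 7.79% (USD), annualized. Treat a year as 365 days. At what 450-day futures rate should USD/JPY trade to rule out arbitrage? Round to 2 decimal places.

By covered interest parity, F = S · (1+r_JPY)^T / (1+r_USD)^T
= 151.25 × 1.094387 / 1.096895 = 151.25 × 0.997714
F = 150.90 JPY per USD

150.90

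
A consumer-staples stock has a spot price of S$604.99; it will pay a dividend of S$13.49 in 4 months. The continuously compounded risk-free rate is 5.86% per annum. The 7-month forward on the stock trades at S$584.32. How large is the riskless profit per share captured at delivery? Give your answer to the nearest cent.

PV(dividends) I = 13.49·e^(−0.0586·4/12) = 13.2291
Fair forward F* = (S − I)·e^(rT) = (604.99 − 13.2291)·e^0.034183 = 591.7609 × 1.034774 = 612.3388
Market S$584.32 < fair 612.3388: forward underpriced → reverse cash-and-carry (short the stock, invest proceeds at r, pay the dividends, go long the forward).
Profit at T = |F_mkt − F*| = |584.32 − 612.3388| = S$28.02 per share

S$28.02 per share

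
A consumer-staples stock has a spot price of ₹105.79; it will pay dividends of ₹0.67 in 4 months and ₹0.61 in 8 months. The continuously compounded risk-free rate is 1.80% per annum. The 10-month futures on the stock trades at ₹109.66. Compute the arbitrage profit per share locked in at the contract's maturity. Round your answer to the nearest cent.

PV(dividends) I = 0.67·e^(−0.0180·4/12) + 0.61·e^(−0.0180·8/12) = 1.2687
Fair futures F* = (S − I)·e^(rT) = (105.79 − 1.2687)·e^0.015000 = 104.5213 × 1.015113 = 106.1009
Market ₹109.66 > fair 106.1009: forward overpriced → cash-and-carry (borrow at r, buy the stock and collect the dividends, short the forward).
Profit at T = |F_mkt − F*| = |109.66 − 106.1009| = ₹3.56 per share

₹3.56 per share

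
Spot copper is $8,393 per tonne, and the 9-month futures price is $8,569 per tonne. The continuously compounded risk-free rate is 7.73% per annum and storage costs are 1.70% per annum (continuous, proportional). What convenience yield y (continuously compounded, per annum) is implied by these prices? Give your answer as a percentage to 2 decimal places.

F = S·e^((r+u−y)T) ⇒ (r+u−y) = ln(F/S)/T
ln(8569/8393) = 0.020753; /T ⇒ 0.027671
y = r + u − ln(F/S)/T = 0.0773 + 0.0170 − 0.027671 = 0.066629
y = 6.66%

6.66%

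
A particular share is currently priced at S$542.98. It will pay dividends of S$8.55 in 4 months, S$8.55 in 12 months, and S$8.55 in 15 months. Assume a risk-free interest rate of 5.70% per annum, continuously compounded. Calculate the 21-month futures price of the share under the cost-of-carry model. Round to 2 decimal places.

S$572.95

PV(dividends) I = 8.55·e^(−0.0570·4/12) + 8.55·e^(−0.0570·12/12) + 8.55·e^(−0.0570·15/12)
I = 8.3891 + 8.0763 + 7.9620 = 24.4274
F = (S − I)·e^(rT) = (542.98 − 24.4274) · e^(0.0570·21/12)
= 518.5526 · e^0.099750 = 518.5526 × 1.104895 = S$572.95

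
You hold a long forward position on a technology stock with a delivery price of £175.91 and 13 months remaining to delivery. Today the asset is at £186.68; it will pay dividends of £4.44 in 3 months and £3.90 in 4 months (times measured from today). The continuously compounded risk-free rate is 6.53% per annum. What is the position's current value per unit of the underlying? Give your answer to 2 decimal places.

£14.60

PV(remaining dividends) I = 4.44·e^(−0.0653·3/12) + 3.90·e^(−0.0653·4/12) = 8.1841
Current forward F = (S − I)·e^(rT) = (186.68 − 8.1841)·e^(0.0653·13/12) = 178.4959 × 1.073304 = 191.5804
Value (long) = (F − K)·e^(−rT) = (191.5804 − 175.91) × 0.931703 = 14.6002
Value = £14.60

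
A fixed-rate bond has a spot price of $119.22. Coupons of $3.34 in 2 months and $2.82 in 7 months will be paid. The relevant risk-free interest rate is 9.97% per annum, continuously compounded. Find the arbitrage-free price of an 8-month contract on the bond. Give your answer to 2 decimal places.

PV(coupons) I = 3.34·e^(−0.0997·2/12) + 2.82·e^(−0.0997·7/12)
I = 3.2850 + 2.6607 = 5.9457
F = (S − I)·e^(rT) = (119.22 − 5.9457) · e^(0.0997·8/12)
= 113.2743 · e^0.066467 = 113.2743 × 1.068726 = $121.06

$121.06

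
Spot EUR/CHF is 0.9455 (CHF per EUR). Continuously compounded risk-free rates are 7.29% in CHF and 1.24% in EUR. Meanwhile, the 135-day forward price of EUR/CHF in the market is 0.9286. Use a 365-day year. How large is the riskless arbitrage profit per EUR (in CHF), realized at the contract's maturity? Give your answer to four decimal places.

0.0383 per EUR (in CHF)

Fair forward: F* = S·e^(carry·T), with carry = (r_CHF − r_EUR) = 0.0729 − 0.0124 = 0.0605
F* = 0.9455 · e^(0.0605 × 135/365) = 0.9455 · e^0.022377 = 0.9455 × 1.022629 = 0.9669
Market 0.9286 < fair 0.9669: forward underpriced → reverse cash-and-carry (short spot, go long the forward).
At maturity, profit = |F_mkt − F*| = |0.9286 − 0.9669| = 0.0383 per EUR (in CHF)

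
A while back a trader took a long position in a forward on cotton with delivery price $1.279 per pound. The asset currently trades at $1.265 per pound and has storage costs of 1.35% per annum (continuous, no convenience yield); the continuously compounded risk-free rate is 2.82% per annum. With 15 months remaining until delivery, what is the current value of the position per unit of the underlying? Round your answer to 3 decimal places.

Current fair forward for the remaining 15 months: F = S·e^((r + u)·T), (r + u) = 0.0282 + 0.0135 = 0.0417
F = 1.265 · e^(0.0417 × 15/12) = 1.265 × 1.053507 = 1.3327
Value of long forward = (F − K)·e^(−rT) = (1.3327 − 1.279) · e^(−0.0282·15/12)
= 0.0537 × 0.965364 = 0.052

$0.052 per pound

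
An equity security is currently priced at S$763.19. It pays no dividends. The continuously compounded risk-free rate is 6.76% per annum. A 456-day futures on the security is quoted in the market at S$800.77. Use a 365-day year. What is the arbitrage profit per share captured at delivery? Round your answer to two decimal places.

Fair futures: F* = S·e^(carry·T), with carry = r = 0.0676
F* = 763.19 · e^(0.0676 × 456/365) = 763.19 · e^0.084454 = 763.19 × 1.088123 = S$830.4446
Market S$800.77 < fair S$830.4446: forward underpriced → reverse cash-and-carry (short spot, go long the forward).
At maturity, profit = |F_mkt − F*| = |800.77 − 830.4446| = S$29.67 per share

S$29.67 per share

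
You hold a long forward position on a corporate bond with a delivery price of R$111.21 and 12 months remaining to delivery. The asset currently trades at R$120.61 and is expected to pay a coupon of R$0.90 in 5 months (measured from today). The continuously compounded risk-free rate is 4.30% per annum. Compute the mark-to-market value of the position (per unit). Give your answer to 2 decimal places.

PV(remaining coupons) I = 0.90·e^(−0.0430·5/12) = 0.8840
Current forward F = (S − I)·e^(rT) = (120.61 − 0.8840)·e^(0.0430·12/12) = 119.7260 × 1.043938 = 124.9865
Value (long) = (F − K)·e^(−rT) = (124.9865 − 111.21) × 0.957911 = 13.1967
Value = R$13.20

R$13.20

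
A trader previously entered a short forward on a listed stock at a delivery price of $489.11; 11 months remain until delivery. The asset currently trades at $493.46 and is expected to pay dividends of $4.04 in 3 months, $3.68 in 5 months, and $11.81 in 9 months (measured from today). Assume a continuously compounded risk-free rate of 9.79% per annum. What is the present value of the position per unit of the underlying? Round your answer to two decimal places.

-$27.88

PV(remaining dividends) I = 4.04·e^(−0.0979·3/12) + 3.68·e^(−0.0979·5/12) + 11.81·e^(−0.0979·9/12) = 18.4491
Current forward F = (S − I)·e^(rT) = (493.46 − 18.4491)·e^(0.0979·11/12) = 475.0109 × 1.093892 = 519.6106
Value (long) = (F − K)·e^(−rT) = (519.6106 − 489.11) × 0.914167 = 27.8826
Short position value = −(long value) = -$27.88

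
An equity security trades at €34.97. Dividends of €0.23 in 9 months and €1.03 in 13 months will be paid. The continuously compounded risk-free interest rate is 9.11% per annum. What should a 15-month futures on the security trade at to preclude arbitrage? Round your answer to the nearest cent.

PV(dividends) I = 0.23·e^(−0.0911·9/12) + 1.03·e^(−0.0911·13/12)
I = 0.2148 + 0.9332 = 1.1480
F = (S − I)·e^(rT) = (34.97 − 1.1480) · e^(0.0911·15/12)
= 33.8220 · e^0.113875 = 33.8220 × 1.120612 = €37.90

€37.90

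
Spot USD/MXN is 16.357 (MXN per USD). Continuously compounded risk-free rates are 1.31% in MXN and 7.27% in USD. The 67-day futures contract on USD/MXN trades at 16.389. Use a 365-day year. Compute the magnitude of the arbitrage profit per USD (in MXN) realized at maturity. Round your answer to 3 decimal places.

Fair futures: F* = S·e^(carry·T), with carry = (r_MXN − r_USD) = 0.0131 − 0.0727 = -0.0596
F* = 16.357 · e^(-0.0596 × 67/365) = 16.357 · e^-0.010940 = 16.357 × 0.989120 = 16.1790
Market 16.389 > fair 16.1790: forward overpriced → cash-and-carry (buy spot, short the forward).
At maturity, profit = |F_mkt − F*| = |16.389 − 16.1790| = 0.210 per USD (in MXN)

0.210 per USD (in MXN)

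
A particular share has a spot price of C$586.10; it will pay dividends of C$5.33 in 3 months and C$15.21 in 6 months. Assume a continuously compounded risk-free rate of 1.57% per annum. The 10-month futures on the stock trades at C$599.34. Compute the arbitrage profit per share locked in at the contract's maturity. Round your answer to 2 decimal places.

C$26.19 per share

PV(dividends) I = 5.33·e^(−0.0157·3/12) + 15.21·e^(−0.0157·6/12) = 20.4002
Fair futures F* = (S − I)·e^(rT) = (586.10 − 20.4002)·e^0.013083 = 565.6998 × 1.013169 = 573.1495
Market C$599.34 > fair 573.1495: forward overpriced → cash-and-carry (borrow at r, buy the stock and collect the dividends, short the forward).
Profit at T = |F_mkt − F*| = |599.34 − 573.1495| = C$26.19 per share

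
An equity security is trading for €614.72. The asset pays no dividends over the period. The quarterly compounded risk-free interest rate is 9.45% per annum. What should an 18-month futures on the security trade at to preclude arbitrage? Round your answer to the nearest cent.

F = S · (1+r/4)^(4T)
= 614.72 × 1.150391
F = €707.17

€707.17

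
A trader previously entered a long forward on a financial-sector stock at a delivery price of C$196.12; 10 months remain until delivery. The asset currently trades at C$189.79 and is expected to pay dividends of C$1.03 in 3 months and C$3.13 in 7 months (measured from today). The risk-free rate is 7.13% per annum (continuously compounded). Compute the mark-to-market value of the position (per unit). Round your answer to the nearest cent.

PV(remaining dividends) I = 1.03·e^(−0.0713·3/12) + 3.13·e^(−0.0713·7/12) = 4.0143
Current forward F = (S − I)·e^(rT) = (189.79 − 4.0143)·e^(0.0713·10/12) = 185.7757 × 1.061217 = 197.1483
Value (long) = (F − K)·e^(−rT) = (197.1483 − 196.12) × 0.942314 = 0.9690
Value = C$0.97

C$0.97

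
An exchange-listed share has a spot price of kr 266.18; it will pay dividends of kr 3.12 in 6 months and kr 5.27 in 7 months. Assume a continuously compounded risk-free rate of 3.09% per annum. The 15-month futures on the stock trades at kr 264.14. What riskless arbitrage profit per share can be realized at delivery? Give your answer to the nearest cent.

kr 3.95 per share

PV(dividends) I = 3.12·e^(−0.0309·6/12) + 5.27·e^(−0.0309·7/12) = 8.2480
Fair futures F* = (S − I)·e^(rT) = (266.18 − 8.2480)·e^0.038625 = 257.9320 × 1.039381 = 268.0896
Market kr 264.14 < fair 268.0896: forward underpriced → reverse cash-and-carry (short the stock, invest proceeds at r, pay the dividends, go long the forward).
Profit at T = |F_mkt − F*| = |264.14 − 268.0896| = kr 3.95 per share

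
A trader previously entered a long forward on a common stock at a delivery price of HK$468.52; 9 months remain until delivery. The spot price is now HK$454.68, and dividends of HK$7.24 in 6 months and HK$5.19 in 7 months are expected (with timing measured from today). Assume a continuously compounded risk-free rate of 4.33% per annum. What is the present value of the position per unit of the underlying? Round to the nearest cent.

-HK$11.01

PV(remaining dividends) I = 7.24·e^(−0.0433·6/12) + 5.19·e^(−0.0433·7/12) = 12.1455
Current forward F = (S − I)·e^(rT) = (454.68 − 12.1455)·e^(0.0433·9/12) = 442.5345 × 1.033008 = 457.1417
Value (long) = (F − K)·e^(−rT) = (457.1417 − 468.52) × 0.968047 = -11.0147
Value = -HK$11.01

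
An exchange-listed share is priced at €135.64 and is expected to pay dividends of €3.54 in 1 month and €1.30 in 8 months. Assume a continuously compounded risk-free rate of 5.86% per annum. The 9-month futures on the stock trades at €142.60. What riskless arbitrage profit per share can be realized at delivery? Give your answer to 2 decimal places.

PV(dividends) I = 3.54·e^(−0.0586·1/12) + 1.30·e^(−0.0586·8/12) = 4.7729
Fair futures F* = (S − I)·e^(rT) = (135.64 − 4.7729)·e^0.043950 = 130.8671 × 1.044930 = 136.7470
Market €142.60 > fair 136.7470: forward overpriced → cash-and-carry (borrow at r, buy the stock and collect the dividends, short the forward).
Profit at T = |F_mkt − F*| = |142.60 − 136.7470| = €5.85 per share

€5.85 per share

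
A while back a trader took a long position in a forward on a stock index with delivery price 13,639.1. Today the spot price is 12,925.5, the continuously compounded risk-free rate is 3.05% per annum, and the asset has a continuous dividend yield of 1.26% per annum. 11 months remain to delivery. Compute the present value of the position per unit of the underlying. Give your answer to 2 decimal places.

Current fair forward for the remaining 11 months: F = S·e^((r − q)·T), (r − q) = 0.0305 − 0.0126 = 0.0179
F = 12925.5 · e^(0.0179 × 11/12) = 12925.5 × 1.01654369 = 13139.3355
Value of long forward = (F − K)·e^(−rT) = (13139.3355 − 13639.1) · e^(−0.0305·11/12)
= -499.7645 × 0.97242888 = -485.99

-485.99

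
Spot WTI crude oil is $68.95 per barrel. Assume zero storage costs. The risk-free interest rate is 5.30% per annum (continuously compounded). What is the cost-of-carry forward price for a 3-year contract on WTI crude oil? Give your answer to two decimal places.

$80.83 per barrel

F = S·e^(rT) = 68.95 · e^(0.0530 × 3) = 68.95 · e^0.159000
= 68.95 × 1.172338 = $80.83 per barrel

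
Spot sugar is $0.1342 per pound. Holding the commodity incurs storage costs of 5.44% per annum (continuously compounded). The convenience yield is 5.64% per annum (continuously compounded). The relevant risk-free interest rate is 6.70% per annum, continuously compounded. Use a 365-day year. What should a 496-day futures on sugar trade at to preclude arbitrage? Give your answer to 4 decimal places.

Net carry = r + u − y = 0.0670 + 0.0544 − 0.0564 = 0.0650
F = S·e^((r+u−y)T) = 0.1342 · e^(0.0650 × 496/365) = 0.1342 · e^0.088329
= 0.1342 × 1.092347 = $0.1466 per pound

$0.1466 per pound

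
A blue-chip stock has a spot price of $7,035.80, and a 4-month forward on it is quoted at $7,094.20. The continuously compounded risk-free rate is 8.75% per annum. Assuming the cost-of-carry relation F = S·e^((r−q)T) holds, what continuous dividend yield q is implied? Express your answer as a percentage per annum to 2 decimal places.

From F = S·e^((r−q)T): (r − q) = ln(F/S)/T
ln(7094.20/7035.80) = ln(1.008300) = 0.008266
(r − q) = 0.008266 / (4/12) = 0.024798
q = r − ln(F/S)/T = 0.0875 − 0.024798 = 0.062702
q = 6.27%

6.27%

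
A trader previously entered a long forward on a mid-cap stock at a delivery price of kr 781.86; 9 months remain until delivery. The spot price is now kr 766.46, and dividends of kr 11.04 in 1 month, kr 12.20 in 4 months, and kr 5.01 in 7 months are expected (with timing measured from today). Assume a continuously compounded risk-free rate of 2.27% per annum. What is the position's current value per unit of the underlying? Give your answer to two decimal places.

PV(remaining dividends) I = 11.04·e^(−0.0227·1/12) + 12.20·e^(−0.0227·4/12) + 5.01·e^(−0.0227·7/12) = 28.0713
Current forward F = (S − I)·e^(rT) = (766.46 − 28.0713)·e^(0.0227·9/12) = 738.3887 × 1.017171 = 751.0676
Value (long) = (F − K)·e^(−rT) = (751.0676 − 781.86) × 0.983119 = -30.2726
Value = -kr 30.27

-kr 30.27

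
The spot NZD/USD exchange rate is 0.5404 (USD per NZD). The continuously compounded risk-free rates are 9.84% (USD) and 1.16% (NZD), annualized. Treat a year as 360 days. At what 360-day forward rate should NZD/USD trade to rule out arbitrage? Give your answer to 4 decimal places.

0.5894

F = S·e^((r_USD − r_NZD)T) = 0.5404 · e^((0.0984 − 0.0116) × 360/360)
= 0.5404 · e^0.086800 = 0.5404 × 1.090679
F = 0.5894 USD per NZD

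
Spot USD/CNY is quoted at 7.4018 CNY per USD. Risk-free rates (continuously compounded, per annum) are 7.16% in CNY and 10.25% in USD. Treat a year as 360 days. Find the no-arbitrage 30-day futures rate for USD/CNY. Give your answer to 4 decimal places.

F = S·e^((r_CNY − r_USD)T) = 7.4018 · e^((0.0716 − 0.1025) × 30/360)
= 7.4018 · e^-0.002575 = 7.4018 × 0.997428
F = 7.3828 CNY per USD

7.3828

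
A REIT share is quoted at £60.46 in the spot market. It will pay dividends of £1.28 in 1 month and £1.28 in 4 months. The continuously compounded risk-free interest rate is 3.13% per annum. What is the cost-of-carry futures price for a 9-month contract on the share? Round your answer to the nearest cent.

£59.29

PV(dividends) I = 1.28·e^(−0.0313·1/12) + 1.28·e^(−0.0313·4/12)
I = 1.2767 + 1.2667 = 2.5434
F = (S − I)·e^(rT) = (60.46 − 2.5434) · e^(0.0313·9/12)
= 57.9166 · e^0.023475 = 57.9166 × 1.023753 = £59.29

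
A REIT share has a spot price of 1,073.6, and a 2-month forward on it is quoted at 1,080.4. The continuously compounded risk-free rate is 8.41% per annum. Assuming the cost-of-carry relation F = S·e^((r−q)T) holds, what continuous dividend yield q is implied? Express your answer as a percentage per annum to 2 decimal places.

From F = S·e^((r−q)T): (r − q) = ln(F/S)/T
ln(1080.4/1073.6) = ln(1.006334) = 0.006314
(r − q) = 0.006314 / (2/12) = 0.037884
q = r − ln(F/S)/T = 0.0841 − 0.037884 = 0.046216
q = 4.62%

4.62%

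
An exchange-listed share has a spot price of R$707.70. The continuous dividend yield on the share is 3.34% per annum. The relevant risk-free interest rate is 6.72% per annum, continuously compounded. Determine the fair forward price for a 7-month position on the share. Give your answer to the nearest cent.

R$721.79

F = S·e^((r − q)T) = 707.70 · e^((0.0672 − 0.0334) × 7/12)
= 707.70 · e^0.019717 = 707.70 × 1.019913
F = R$721.79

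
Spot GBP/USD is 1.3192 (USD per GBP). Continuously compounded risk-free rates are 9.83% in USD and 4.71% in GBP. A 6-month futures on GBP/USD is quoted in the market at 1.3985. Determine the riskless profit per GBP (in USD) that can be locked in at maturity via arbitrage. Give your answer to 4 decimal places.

0.0451 per GBP (in USD)

Fair futures: F* = S·e^(carry·T), with carry = (r_USD − r_GBP) = 0.0983 − 0.0471 = 0.0512
F* = 1.3192 · e^(0.0512 × 6/12) = 1.3192 · e^0.025600 = 1.3192 × 1.025930 = 1.3534
Market 1.3985 > fair 1.3534: forward overpriced → cash-and-carry (buy spot, short the forward).
At maturity, profit = |F_mkt − F*| = |1.3985 − 1.3534| = 0.0451 per GBP (in USD)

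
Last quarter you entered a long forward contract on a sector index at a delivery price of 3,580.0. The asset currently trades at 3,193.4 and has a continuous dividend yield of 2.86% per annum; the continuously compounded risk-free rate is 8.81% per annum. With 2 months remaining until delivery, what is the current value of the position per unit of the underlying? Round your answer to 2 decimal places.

Current fair forward for the remaining 2 months: F = S·e^((r − q)·T), (r − q) = 0.0881 − 0.0286 = 0.0595
F = 3193.4 · e^(0.0595 × 2/12) = 3193.4 × 1.00996600 = 3225.2254
Value of long forward = (F − K)·e^(−rT) = (3225.2254 − 3580.0) · e^(−0.0881·2/12)
= -354.7746 × 0.98542394 = -349.60

-349.60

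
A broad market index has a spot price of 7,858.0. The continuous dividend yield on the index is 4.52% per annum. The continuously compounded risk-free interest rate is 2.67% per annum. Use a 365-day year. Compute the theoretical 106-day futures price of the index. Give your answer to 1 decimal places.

7,815.9

F = S·e^((r − q)T) = 7858.0 · e^((0.0267 − 0.0452) × 106/365)
= 7858.0 · e^-0.005373 = 7858.0 × 0.994641
F = 7,815.9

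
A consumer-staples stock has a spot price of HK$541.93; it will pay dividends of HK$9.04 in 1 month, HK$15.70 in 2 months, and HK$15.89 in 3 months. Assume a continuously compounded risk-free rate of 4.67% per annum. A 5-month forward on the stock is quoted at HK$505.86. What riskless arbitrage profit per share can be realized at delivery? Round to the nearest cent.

HK$5.64 per share

PV(dividends) I = 9.04·e^(−0.0467·1/12) + 15.70·e^(−0.0467·2/12) + 15.89·e^(−0.0467·3/12) = 40.2887
Fair forward F* = (S − I)·e^(rT) = (541.93 − 40.2887)·e^0.019458 = 501.6413 × 1.019649 = 511.4980
Market HK$505.86 < fair 511.4980: forward underpriced → reverse cash-and-carry (short the stock, invest proceeds at r, pay the dividends, go long the forward).
Profit at T = |F_mkt − F*| = |505.86 − 511.4980| = HK$5.64 per share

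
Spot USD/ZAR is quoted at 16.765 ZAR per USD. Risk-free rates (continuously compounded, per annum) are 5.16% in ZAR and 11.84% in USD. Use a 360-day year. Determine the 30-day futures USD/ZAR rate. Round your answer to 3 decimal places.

16.672

F = S·e^((r_ZAR − r_USD)T) = 16.765 · e^((0.0516 − 0.1184) × 30/360)
= 16.765 · e^-0.005567 = 16.765 × 0.994448
F = 16.672 ZAR per USD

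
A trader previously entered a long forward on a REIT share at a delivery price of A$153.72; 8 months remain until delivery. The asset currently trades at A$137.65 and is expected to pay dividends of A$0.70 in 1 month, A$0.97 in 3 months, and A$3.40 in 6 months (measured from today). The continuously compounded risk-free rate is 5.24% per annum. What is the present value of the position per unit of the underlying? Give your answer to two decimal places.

PV(remaining dividends) I = 0.70·e^(−0.0524·1/12) + 0.97·e^(−0.0524·3/12) + 3.40·e^(−0.0524·6/12) = 4.9664
Current forward F = (S − I)·e^(rT) = (137.65 − 4.9664)·e^(0.0524·8/12) = 132.6836 × 1.035551 = 137.4006
Value (long) = (F − K)·e^(−rT) = (137.4006 − 153.72) × 0.965670 = -15.7592
Value = -A$15.76

-A$15.76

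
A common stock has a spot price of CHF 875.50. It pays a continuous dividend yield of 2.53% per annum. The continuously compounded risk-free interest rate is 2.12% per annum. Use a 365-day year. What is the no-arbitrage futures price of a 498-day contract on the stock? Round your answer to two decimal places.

F = S·e^((r − q)T) = 875.50 · e^((0.0212 − 0.0253) × 498/365)
= 875.50 · e^-0.005594 = 875.50 × 0.994422
F = CHF 870.62

CHF 870.62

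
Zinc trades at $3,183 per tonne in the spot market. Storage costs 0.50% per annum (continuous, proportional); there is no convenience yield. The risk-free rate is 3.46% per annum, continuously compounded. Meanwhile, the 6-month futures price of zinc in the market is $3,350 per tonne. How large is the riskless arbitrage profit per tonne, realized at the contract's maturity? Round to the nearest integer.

$103 per tonne

Fair futures: F* = S·e^(carry·T), with carry = (r + u) = 0.0346 + 0.0050 = 0.0396
F* = 3183 · e^(0.0396 × 6/12) = 3183 · e^0.019800 = 3183 × 1.019997 = $3246.6505
Market $3350 > fair $3246.6505: forward overpriced → cash-and-carry (buy spot, short the forward).
At maturity, profit = |F_mkt − F*| = |3350 − 3246.6505| = $103 per tonne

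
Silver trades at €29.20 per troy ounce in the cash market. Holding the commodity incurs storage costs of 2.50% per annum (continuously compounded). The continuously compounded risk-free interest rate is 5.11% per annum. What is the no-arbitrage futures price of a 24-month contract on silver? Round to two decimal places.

€34.00 per troy ounce

Net carry = r + u − y = 0.0511 + 0.0250 − 0.0000 = 0.0761
F = S·e^((r+u−y)T) = 29.20 · e^(0.0761 × 24/12) = 29.20 · e^0.152200
= 29.20 × 1.164393 = €34.00 per troy ounce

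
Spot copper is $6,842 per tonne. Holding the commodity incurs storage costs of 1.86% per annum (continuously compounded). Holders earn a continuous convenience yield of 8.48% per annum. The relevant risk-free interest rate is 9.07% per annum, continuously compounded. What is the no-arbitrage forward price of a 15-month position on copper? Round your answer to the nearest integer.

Net carry = r + u − y = 0.0907 + 0.0186 − 0.0848 = 0.0245
F = S·e^((r+u−y)T) = 6842 · e^(0.0245 × 15/12) = 6842 · e^0.030625
= 6842 × 1.031099 = $7,055 per tonne

$7,055 per tonne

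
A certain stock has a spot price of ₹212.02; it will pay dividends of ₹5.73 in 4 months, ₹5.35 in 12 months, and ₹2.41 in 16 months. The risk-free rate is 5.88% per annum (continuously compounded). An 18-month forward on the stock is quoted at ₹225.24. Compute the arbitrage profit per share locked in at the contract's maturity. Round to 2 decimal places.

PV(dividends) I = 5.73·e^(−0.0588·4/12) + 5.35·e^(−0.0588·12/12) + 2.41·e^(−0.0588·16/12) = 12.8915
Fair forward F* = (S − I)·e^(rT) = (212.02 − 12.8915)·e^0.088200 = 199.1285 × 1.092207 = 217.4895
Market ₹225.24 > fair 217.4895: forward overpriced → cash-and-carry (borrow at r, buy the stock and collect the dividends, short the forward).
Profit at T = |F_mkt − F*| = |225.24 − 217.4895| = ₹7.75 per share

₹7.75 per share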